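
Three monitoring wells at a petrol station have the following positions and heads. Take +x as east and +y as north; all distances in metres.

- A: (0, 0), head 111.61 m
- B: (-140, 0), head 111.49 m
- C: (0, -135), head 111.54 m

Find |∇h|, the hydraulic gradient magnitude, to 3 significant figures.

0.00100

∂h/∂x = (111.49 − 111.61) / (-140 − 0) = +0.0008571
∂h/∂y = (111.54 − 111.61) / (-135 − 0) = +0.0005185
|∇h| = √(0.0008571² + 0.0005185²) = 0.001002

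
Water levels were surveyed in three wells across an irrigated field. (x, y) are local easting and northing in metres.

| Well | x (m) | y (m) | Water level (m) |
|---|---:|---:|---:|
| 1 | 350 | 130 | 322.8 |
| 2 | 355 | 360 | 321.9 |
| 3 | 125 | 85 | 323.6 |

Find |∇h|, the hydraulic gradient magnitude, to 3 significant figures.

Taking 1 as reference: 2−1 = (5, 230, -0.9); 3−1 = (-225, -45, +0.8).
Solve a·Δx + b·Δy = Δh: det = 5·(-45) − (-225)·230 = 51525.
∂h/∂x = [(-0.9)·(-45) − (+0.8)·230] / 51525 = -0.002785
∂h/∂y = [5·(+0.8) − (-225)·(-0.9)] / 51525 = -0.003852
|∇h| = √(-0.002785² + -0.003852²) = 0.004753

0.00475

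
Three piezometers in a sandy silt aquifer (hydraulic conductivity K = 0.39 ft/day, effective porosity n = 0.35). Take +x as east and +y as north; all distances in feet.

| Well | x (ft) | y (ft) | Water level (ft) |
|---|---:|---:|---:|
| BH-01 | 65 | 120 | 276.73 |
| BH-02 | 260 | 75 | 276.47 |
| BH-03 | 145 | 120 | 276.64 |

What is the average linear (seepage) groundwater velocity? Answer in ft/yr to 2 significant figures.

Differences from BH-01: to BH-02 (Δx, Δy, Δh) = (195, -45, -0.26); to BH-03 = (80, 0, -0.09).
Solve a·Δx + b·Δy = Δh: det = 195·0 − 80·(-45) = 3600.
∂h/∂x = [(-0.26)·0 − (-0.09)·(-45)] / 3600 = -0.001125
∂h/∂y = [195·(-0.09) − 80·(-0.26)] / 3600 = +0.0009028
|∇h| = √(-0.001125² + 0.0009028²) = 0.001442
Seepage velocity v = K·i/n = 0.39 × 0.001442 / 0.35 = 0.001607 ft/day = 0.587 ft/yr.

0.59 ft/yr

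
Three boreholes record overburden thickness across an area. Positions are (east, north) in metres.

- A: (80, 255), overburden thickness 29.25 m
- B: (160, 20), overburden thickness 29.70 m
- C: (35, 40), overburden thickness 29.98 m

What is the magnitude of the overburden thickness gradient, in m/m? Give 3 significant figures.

0.00391 m/m

Taking A as reference: B−A = (80, -235, +0.45); C−A = (-45, -215, +0.73).
Determinant of the coordinate differences = 80·(-215) − (-45)·(-235) = -27775.
∂d/∂x = [(+0.45)·(-215) − (+0.73)·(-235)] / -27775 = -0.002693
∂d/∂y = [80·(+0.73) − (-45)·(+0.45)] / -27775 = -0.002832
|∇f| = √(-0.002693² + -0.002832²) = 0.003908 m/m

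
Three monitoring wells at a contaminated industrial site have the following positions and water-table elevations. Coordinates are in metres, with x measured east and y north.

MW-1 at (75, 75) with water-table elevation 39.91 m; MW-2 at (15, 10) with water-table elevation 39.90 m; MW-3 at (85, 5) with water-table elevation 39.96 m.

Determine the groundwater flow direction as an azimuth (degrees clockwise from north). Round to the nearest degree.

306°

With h = a·x + b·y + c and MW-1 as origin, the differences give:
  (-60)·a + (-65)·b = -0.01
  10·a + (-70)·b = +0.05
Eliminate b (×(-70) and ×(-65), subtract): 4850·a = 3.950 → a = ∂h/∂x = +0.0008144
Back-substitute: b = ∂h/∂y = -0.0005979.
Flow direction (−∇h) has components (-0.0008144 E, +0.0005979 N).
Azimuth = atan2(E, N) = atan2(-0.0008144, +0.0005979) = 306.3° ≈ 306°.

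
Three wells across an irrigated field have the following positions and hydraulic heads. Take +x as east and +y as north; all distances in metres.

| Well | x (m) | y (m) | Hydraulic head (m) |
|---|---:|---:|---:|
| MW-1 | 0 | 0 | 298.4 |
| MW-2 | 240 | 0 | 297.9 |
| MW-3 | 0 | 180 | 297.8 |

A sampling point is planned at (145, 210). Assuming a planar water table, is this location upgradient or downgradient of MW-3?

∂h/∂x = (297.9 − 298.4) / (240 − 0) = -0.002083
∂h/∂y = (297.8 − 298.4) / (180 − 0) = -0.003333
Head at (145, 210) = 298.4 + (-0.002083)·(145) + (-0.003333)·(210) = 297.40 m.
That is lower than the 297.8 m at MW-3, so the point is downgradient.

downgradient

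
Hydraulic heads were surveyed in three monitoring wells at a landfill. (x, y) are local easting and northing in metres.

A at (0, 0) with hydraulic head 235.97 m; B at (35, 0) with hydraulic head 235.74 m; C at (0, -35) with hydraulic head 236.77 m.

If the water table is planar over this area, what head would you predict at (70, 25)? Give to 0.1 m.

234.9 m

∂h/∂x = (235.74 − 235.97) / (35 − 0) = -0.006571
∂h/∂y = (236.77 − 235.97) / (-35 − 0) = -0.02286
h(70, 25) = 235.97 + (-0.006571)·(70) + (-0.02286)·(25) = 235.97 -0.460 -0.571 = 234.939 m.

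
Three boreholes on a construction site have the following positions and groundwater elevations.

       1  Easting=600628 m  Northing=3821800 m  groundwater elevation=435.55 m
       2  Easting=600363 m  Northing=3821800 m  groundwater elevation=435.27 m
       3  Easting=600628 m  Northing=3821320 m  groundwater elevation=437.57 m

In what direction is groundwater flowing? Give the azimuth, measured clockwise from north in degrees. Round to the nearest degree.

346°

∂h/∂x = (435.27 − 435.55) / (600363 − 600628) = +0.001057
∂h/∂y = (437.57 − 435.55) / (3821320 − 3821800) = -0.004208
Flow direction (−∇h) has components (-0.001057 E, +0.004208 N).
Azimuth = atan2(E, N) = atan2(-0.001057, +0.004208) = 345.9° ≈ 346°.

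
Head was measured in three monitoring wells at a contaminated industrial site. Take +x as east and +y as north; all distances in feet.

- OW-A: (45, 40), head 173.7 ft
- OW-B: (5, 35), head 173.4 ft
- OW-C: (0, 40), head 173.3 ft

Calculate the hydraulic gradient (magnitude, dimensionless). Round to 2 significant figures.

Differences from OW-A: to OW-B (Δx, Δy, Δh) = (-40, -5, -0.3); to OW-C = (-45, 0, -0.4).
Solve a·Δx + b·Δy = Δh: det = (-40)·0 − (-45)·(-5) = -225.
∂h/∂x = [(-0.3)·0 − (-0.4)·(-5)] / -225 = +0.008889
∂h/∂y = [(-40)·(-0.4) − (-45)·(-0.3)] / -225 = -0.01111
|∇h| = √(0.008889² + -0.01111²) = 0.01423

0.014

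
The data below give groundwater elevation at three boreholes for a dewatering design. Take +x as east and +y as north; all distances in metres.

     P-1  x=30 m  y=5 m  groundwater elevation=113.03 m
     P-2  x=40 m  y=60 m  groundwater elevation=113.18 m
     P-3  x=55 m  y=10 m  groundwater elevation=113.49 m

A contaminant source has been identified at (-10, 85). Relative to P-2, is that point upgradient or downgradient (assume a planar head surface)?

downgradient

Differences from P-1: to P-2 (Δx, Δy, Δh) = (10, 55, +0.15); to P-3 = (25, 5, +0.46).
Determinant of the coordinate differences = 10·5 − 25·55 = -1325.
∂h/∂x = [(+0.15)·5 − (+0.46)·55] / -1325 = +0.01853
∂h/∂y = [10·(+0.46) − 25·(+0.15)] / -1325 = -0.0006415
Head at (-10, 85) = 113.03 + (+0.01853)·(-40) + (-0.0006415)·(80) = 112.24 m.
That is lower than the 113.18 m at P-2, so the point is downgradient.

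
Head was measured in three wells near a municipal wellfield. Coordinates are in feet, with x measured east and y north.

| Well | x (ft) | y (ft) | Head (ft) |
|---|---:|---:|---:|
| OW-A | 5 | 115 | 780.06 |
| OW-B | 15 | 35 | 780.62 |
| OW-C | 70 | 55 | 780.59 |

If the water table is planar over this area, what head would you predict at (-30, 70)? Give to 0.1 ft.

780.3 ft

Differences from OW-A: to OW-B (Δx, Δy, Δh) = (10, -80, +0.56); to OW-C = (65, -60, +0.53).
Solve a·Δx + b·Δy = Δh: det = 10·(-60) − 65·(-80) = 4600.
∂h/∂x = [(+0.56)·(-60) − (+0.53)·(-80)] / 4600 = +0.001913
∂h/∂y = [10·(+0.53) − 65·(+0.56)] / 4600 = -0.006761
h(-30, 70) = 780.06 + (+0.001913)·(-35) + (-0.006761)·(-45) = 780.06 -0.067 +0.304 = 780.297 ft.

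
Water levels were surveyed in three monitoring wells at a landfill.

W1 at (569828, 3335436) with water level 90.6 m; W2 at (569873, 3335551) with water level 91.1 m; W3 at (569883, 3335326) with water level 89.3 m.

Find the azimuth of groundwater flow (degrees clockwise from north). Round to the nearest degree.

132°

Differences from W1: to W2 (Δx, Δy, Δh) = (45, 115, +0.5); to W3 = (55, -110, -1.3).
Solve a·Δx + b·Δy = Δh: det = 45·(-110) − 55·115 = -11275.
∂h/∂x = [(+0.5)·(-110) − (-1.3)·115] / -11275 = -0.008381
∂h/∂y = [45·(-1.3) − 55·(+0.5)] / -11275 = +0.007627
Flow direction (−∇h) has components (+0.008381 E, -0.007627 N).
Azimuth = atan2(E, N) = atan2(+0.008381, -0.007627) = 132.3° ≈ 132°.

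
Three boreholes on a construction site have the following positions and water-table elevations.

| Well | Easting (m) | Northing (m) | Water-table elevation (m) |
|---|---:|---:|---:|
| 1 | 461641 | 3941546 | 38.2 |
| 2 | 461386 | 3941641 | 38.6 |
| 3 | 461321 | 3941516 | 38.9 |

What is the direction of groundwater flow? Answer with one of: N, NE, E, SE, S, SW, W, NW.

Differences from 1: to 2 (Δx, Δy, Δh) = (-255, 95, +0.4); to 3 = (-320, -30, +0.7).
Solve a·Δx + b·Δy = Δh: det = (-255)·(-30) − (-320)·95 = 38050.
∂h/∂x = [(+0.4)·(-30) − (+0.7)·95] / 38050 = -0.002063
∂h/∂y = [(-255)·(+0.7) − (-320)·(+0.4)] / 38050 = -0.001327
Flow = −∇h = (+0.002063 east, +0.001327 north), which points northeast.

NE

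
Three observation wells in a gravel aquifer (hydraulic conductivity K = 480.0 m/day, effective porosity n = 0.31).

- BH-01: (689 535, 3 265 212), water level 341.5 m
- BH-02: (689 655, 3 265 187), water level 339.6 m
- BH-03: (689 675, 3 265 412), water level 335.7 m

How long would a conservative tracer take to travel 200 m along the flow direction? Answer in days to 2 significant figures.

Taking BH-01 as reference: BH-02−BH-01 = (120, -25, -1.9); BH-03−BH-01 = (140, 200, -5.8).
Solve a·Δx + b·Δy = Δh: det = 120·200 − 140·(-25) = 27500.
∂h/∂x = [(-1.9)·200 − (-5.8)·(-25)] / 27500 = -0.01909
∂h/∂y = [120·(-5.8) − 140·(-1.9)] / 27500 = -0.01564
|∇h| = √(-0.01909² + -0.01564²) = 0.02468
Seepage velocity v = K·i/n = 480.0 × 0.02468 / 0.31 = 38.21 m/day.
t = 200 / 38.21 = 5.234 days.

5.2 days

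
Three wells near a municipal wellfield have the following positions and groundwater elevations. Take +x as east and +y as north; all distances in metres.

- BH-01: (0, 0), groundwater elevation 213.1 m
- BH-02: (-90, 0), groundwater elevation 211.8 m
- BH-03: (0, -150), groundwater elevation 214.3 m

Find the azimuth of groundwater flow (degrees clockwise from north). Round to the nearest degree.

∂h/∂x = (211.8 − 213.1) / (-90 − 0) = +0.01444
∂h/∂y = (214.3 − 213.1) / (-150 − 0) = -0.008000
Flow direction (−∇h) has components (-0.01444 E, +0.008000 N).
Azimuth = atan2(E, N) = atan2(-0.01444, +0.008000) = 299.0° ≈ 299°.

299°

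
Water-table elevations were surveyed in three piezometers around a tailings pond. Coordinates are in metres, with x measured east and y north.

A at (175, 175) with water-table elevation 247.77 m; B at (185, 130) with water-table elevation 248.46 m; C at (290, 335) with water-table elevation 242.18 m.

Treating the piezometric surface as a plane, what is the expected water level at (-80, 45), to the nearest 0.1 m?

With h = a·x + b·y + c and A as origin, the differences give:
  10·a + (-45)·b = +0.69
  115·a + 160·b = -5.59
Eliminate b (×160 and ×(-45), subtract): 6775·a = -141.150 → a = ∂h/∂x = -0.02083
Back-substitute: b = ∂h/∂y = -0.01996.
h(-80, 45) = 247.77 + (-0.02083)·(-255) + (-0.01996)·(-130) = 247.77 +5.313 +2.595 = 255.678 m.

255.7 m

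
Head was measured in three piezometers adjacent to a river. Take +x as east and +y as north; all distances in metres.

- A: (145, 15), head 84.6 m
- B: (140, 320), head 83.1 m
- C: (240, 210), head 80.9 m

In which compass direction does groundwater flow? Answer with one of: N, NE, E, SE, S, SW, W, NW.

E

With h = a·x + b·y + c and A as origin, the differences give:
  (-5)·a + 305·b = -1.5
  95·a + 195·b = -3.7
Eliminate b (×195 and ×305, subtract): -29950·a = 836.00 → a = ∂h/∂x = -0.02791
Back-substitute: b = ∂h/∂y = -0.005376.
Flow = −∇h = (+0.02791 east, +0.005376 north), which points east.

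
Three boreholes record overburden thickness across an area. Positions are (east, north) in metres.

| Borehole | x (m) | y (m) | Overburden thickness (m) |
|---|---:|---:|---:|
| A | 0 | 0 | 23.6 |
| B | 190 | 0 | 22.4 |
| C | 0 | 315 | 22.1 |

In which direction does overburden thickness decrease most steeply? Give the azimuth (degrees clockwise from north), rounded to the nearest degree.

∂d/∂x = (22.4 − 23.6) / (190 − 0) = -0.006316
∂d/∂y = (22.1 − 23.6) / (315 − 0) = -0.004762
Steepest decrease is along −∇f: components (+0.006316 E, +0.004762 N).
Azimuth = atan2(+0.006316, +0.004762) = 53.0° ≈ 053°.

053°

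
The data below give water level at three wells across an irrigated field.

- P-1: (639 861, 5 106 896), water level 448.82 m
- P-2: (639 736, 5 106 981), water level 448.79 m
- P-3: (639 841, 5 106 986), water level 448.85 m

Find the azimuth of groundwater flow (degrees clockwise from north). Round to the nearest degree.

230°

Taking P-1 as reference: P-2−P-1 = (-125, 85, -0.03); P-3−P-1 = (-20, 90, +0.03).
Determinant of the coordinate differences = (-125)·90 − (-20)·85 = -9550.
∂h/∂x = [(-0.03)·90 − (+0.03)·85] / -9550 = +0.0005497
∂h/∂y = [(-125)·(+0.03) − (-20)·(-0.03)] / -9550 = +0.0004555
Flow direction (−∇h) has components (-0.0005497 E, -0.0004555 N).
Azimuth = atan2(E, N) = atan2(-0.0005497, -0.0004555) = 230.4° ≈ 230°.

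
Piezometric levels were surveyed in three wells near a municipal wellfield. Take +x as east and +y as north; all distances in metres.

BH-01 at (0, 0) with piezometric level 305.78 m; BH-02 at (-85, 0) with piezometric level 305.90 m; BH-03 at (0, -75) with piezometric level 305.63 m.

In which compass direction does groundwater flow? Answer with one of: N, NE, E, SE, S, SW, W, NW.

∂h/∂x = (305.90 − 305.78) / (-85 − 0) = -0.001412
∂h/∂y = (305.63 − 305.78) / (-75 − 0) = +0.002000
Flow = −∇h = (+0.001412 east, -0.002000 north), which points southeast.

SE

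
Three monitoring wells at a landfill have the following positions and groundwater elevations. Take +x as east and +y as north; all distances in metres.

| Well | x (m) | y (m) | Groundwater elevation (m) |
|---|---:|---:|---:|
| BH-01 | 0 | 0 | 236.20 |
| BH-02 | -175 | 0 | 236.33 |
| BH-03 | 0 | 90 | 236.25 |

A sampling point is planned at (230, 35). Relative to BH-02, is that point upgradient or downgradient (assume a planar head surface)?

∂h/∂x = (236.33 − 236.20) / (-175 − 0) = -0.0007429
∂h/∂y = (236.25 − 236.20) / (90 − 0) = +0.0005556
Head at (230, 35) = 236.20 + (-0.0007429)·(230) + (+0.0005556)·(35) = 236.05 m.
That is lower than the 236.33 m at BH-02, so the point is downgradient.

downgradient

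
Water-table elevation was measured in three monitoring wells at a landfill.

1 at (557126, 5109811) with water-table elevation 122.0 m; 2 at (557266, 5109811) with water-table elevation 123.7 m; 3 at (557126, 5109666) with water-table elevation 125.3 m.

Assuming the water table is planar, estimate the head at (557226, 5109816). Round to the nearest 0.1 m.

∂h/∂x = (123.7 − 122.0) / (557266 − 557126) = +0.01214
∂h/∂y = (125.3 − 122.0) / (5109666 − 5109811) = -0.02276
h(557226, 5109816) = 122.0 + (+0.01214)·(100) + (-0.02276)·(5) = 122.0 +1.214 -0.114 = 123.100 m.

123.1 m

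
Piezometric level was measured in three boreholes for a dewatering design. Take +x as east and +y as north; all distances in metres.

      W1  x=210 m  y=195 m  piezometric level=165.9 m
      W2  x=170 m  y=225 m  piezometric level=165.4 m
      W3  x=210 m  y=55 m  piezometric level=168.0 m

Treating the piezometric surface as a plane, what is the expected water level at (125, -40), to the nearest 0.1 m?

169.3 m

Three-point gradient (reference W1): Δ to W2 = (-40, 30, -0.5), Δ to W3 = (0, -140, +2.1).
∂h/∂x = +0.001250, ∂h/∂y = -0.01500 (det = 5600).
h(125, -40) = 165.9 + (+0.001250)·(-85) + (-0.01500)·(-235) = 165.9 -0.106 +3.525 = 169.319 m.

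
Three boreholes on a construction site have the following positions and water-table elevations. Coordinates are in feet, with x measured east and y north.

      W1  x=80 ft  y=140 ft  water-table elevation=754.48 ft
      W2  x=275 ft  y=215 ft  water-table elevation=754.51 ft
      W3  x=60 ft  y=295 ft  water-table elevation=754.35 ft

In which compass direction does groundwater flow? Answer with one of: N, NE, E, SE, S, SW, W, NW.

NW

Taking W1 as reference: W2−W1 = (195, 75, +0.03); W3−W1 = (-20, 155, -0.13).
Determinant of the coordinate differences = 195·155 − (-20)·75 = 31725.
∂h/∂x = [(+0.03)·155 − (-0.13)·75] / 31725 = +0.0004539
∂h/∂y = [195·(-0.13) − (-20)·(+0.03)] / 31725 = -0.0007801
Flow = −∇h = (-0.0004539 east, +0.0007801 north), which points northwest.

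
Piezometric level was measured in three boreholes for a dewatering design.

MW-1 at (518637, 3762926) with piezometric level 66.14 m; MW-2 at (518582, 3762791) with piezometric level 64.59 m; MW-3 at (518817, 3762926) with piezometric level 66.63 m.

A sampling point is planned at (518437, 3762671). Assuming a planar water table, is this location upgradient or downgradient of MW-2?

downgradient

Taking MW-1 as reference: MW-2−MW-1 = (-55, -135, -1.55); MW-3−MW-1 = (180, 0, +0.49).
Determinant of the coordinate differences = (-55)·0 − 180·(-135) = 24300.
∂h/∂x = [(-1.55)·0 − (+0.49)·(-135)] / 24300 = +0.002722
∂h/∂y = [(-55)·(+0.49) − 180·(-1.55)] / 24300 = +0.01037
Head at (518437, 3762671) = 66.14 + (+0.002722)·(-200) + (+0.01037)·(-255) = 62.95 m.
That is lower than the 64.59 m at MW-2, so the point is downgradient.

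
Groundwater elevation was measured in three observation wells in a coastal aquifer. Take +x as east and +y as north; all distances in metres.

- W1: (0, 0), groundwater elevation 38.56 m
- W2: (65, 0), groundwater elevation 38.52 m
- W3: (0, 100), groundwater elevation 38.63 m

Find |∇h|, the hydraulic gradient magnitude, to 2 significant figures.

0.00093

∂h/∂x = (38.52 − 38.56) / (65 − 0) = -0.0006154
∂h/∂y = (38.63 − 38.56) / (100 − 0) = +0.0007000
|∇h| = √(-0.0006154² + 0.0007000²) = 0.000932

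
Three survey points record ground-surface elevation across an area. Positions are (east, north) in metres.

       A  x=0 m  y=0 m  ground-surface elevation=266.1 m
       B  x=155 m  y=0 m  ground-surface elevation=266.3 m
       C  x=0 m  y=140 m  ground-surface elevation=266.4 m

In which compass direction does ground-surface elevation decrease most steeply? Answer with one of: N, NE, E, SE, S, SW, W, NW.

SW

∂z/∂x = (266.3 − 266.1) / (155 − 0) = +0.001290
∂z/∂y = (266.4 − 266.1) / (140 − 0) = +0.002143
Steepest decrease is along −∇f = (-0.001290 E, -0.002143 N) → southwest.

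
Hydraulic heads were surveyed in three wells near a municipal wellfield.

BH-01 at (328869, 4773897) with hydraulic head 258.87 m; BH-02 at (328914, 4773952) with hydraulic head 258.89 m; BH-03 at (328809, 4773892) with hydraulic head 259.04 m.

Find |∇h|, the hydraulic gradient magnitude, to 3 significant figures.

0.00421

With h = a·x + b·y + c and BH-01 as origin, the differences give:
  45·a + 55·b = +0.02
  (-60)·a + (-5)·b = +0.17
Eliminate b (×(-5) and ×55, subtract): 3075·a = -9.450 → a = ∂h/∂x = -0.003073
Back-substitute: b = ∂h/∂y = +0.002878.
|∇h| = √(-0.003073² + 0.002878²) = 0.00421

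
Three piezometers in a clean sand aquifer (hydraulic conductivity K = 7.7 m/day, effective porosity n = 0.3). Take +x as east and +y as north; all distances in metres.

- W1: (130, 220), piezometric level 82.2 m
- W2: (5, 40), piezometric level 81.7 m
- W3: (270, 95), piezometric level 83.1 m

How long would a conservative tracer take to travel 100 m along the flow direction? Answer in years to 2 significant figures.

Taking W1 as reference: W2−W1 = (-125, -180, -0.5); W3−W1 = (140, -125, +0.9).
Determinant of the coordinate differences = (-125)·(-125) − 140·(-180) = 40825.
∂h/∂x = [(-0.5)·(-125) − (+0.9)·(-180)] / 40825 = +0.005499
∂h/∂y = [(-125)·(+0.9) − 140·(-0.5)] / 40825 = -0.001041
|∇h| = √(0.005499² + -0.001041²) = 0.005597
Seepage velocity v = K·i/n = 7.7 × 0.005597 / 0.3 = 0.1437 m/day.
t = 100 / 0.1437 = 695.9 days = 1.91 years.

1.9 years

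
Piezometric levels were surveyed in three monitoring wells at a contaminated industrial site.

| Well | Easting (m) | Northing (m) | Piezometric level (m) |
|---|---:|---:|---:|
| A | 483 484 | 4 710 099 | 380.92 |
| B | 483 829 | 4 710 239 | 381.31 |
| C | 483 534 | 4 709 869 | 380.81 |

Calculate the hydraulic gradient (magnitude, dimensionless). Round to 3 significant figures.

0.00109

With h = a·x + b·y + c and A as origin, the differences give:
  345·a + 140·b = +0.39
  50·a + (-230)·b = -0.11
Eliminate b (×(-230) and ×140, subtract): -86350·a = -74.300 → a = ∂h/∂x = +0.0008605
Back-substitute: b = ∂h/∂y = +0.0006653.
|∇h| = √(0.0008605² + 0.0006653²) = 0.001088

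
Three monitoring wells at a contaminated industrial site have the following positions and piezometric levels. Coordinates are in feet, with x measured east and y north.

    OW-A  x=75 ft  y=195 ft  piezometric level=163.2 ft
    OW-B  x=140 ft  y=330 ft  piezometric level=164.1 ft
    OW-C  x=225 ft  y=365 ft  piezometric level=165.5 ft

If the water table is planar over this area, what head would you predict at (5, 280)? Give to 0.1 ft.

161.9 ft

Taking OW-A as reference: OW-B−OW-A = (65, 135, +0.9); OW-C−OW-A = (150, 170, +2.3).
Determinant of the coordinate differences = 65·170 − 150·135 = -9200.
∂h/∂x = [(+0.9)·170 − (+2.3)·135] / -9200 = +0.01712
∂h/∂y = [65·(+2.3) − 150·(+0.9)] / -9200 = -0.001576
h(5, 280) = 163.2 + (+0.01712)·(-70) + (-0.001576)·(85) = 163.2 -1.198 -0.134 = 161.868 ft.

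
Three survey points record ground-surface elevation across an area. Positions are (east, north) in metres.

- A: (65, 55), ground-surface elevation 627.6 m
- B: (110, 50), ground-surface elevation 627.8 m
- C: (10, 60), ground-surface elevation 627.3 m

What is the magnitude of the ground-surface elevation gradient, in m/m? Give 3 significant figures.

0.0510 m/m

Taking A as reference: B−A = (45, -5, +0.2); C−A = (-55, 5, -0.3).
Solve a·Δx + b·Δy = Δz: det = 45·5 − (-55)·(-5) = -50.
∂z/∂x = [(+0.2)·5 − (-0.3)·(-5)] / -50 = +0.01000
∂z/∂y = [45·(-0.3) − (-55)·(+0.2)] / -50 = +0.05000
|∇f| = √(0.01000² + 0.05000²) = 0.05099 m/m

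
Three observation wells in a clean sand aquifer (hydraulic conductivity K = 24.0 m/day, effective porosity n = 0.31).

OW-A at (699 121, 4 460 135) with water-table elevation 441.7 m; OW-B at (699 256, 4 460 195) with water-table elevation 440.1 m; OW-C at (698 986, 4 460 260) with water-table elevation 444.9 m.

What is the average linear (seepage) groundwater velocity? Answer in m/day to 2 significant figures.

1.4 m/day

Three-point gradient (reference OW-A): Δ to OW-B = (135, 60, -1.6), Δ to OW-C = (-135, 125, +3.2).
∂h/∂x = -0.01570, ∂h/∂y = +0.008649 (det = 24975).
|∇h| = √(-0.01570² + 0.008649²) = 0.01792
Seepage velocity v = K·i/n = 24.0 × 0.01792 / 0.31 = 1.387 m/day.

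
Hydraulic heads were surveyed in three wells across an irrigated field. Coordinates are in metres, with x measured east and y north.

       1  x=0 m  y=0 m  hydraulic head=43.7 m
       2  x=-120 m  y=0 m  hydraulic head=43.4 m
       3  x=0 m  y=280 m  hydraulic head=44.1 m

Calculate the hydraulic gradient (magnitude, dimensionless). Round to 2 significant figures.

0.0029

∂h/∂x = (43.4 − 43.7) / (-120 − 0) = +0.002500
∂h/∂y = (44.1 − 43.7) / (280 − 0) = +0.001429
|∇h| = √(0.002500² + 0.001429²) = 0.00288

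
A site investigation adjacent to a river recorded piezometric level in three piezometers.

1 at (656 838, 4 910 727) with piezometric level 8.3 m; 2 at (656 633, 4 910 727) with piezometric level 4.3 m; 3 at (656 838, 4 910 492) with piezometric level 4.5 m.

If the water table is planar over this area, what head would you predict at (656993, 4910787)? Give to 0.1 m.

∂h/∂x = (4.3 − 8.3) / (656633 − 656838) = +0.01951
∂h/∂y = (4.5 − 8.3) / (4910492 − 4910727) = +0.01617
h(656993, 4910787) = 8.3 + (+0.01951)·(155) + (+0.01617)·(60) = 8.3 +3.024 +0.970 = 12.295 m.

12.3 m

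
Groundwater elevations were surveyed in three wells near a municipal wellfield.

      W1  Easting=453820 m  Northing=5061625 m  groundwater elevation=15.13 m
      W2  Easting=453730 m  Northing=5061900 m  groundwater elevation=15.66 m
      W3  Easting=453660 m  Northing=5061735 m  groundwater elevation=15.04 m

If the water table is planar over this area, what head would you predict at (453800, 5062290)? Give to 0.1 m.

16.9 m

Differences from W1: to W2 (Δx, Δy, Δh) = (-90, 275, +0.53); to W3 = (-160, 110, -0.09).
Solve a·Δx + b·Δy = Δh: det = (-90)·110 − (-160)·275 = 34100.
∂h/∂x = [(+0.53)·110 − (-0.09)·275] / 34100 = +0.002435
∂h/∂y = [(-90)·(-0.09) − (-160)·(+0.53)] / 34100 = +0.002724
h(453800, 5062290) = 15.13 + (+0.002435)·(-20) + (+0.002724)·(665) = 15.13 -0.049 +1.812 = 16.893 m.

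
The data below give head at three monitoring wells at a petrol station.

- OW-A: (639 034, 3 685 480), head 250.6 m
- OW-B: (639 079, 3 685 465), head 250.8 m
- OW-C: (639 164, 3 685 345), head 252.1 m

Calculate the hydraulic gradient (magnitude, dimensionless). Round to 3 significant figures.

Taking OW-A as reference: OW-B−OW-A = (45, -15, +0.2); OW-C−OW-A = (130, -135, +1.5).
Solve a·Δx + b·Δy = Δh: det = 45·(-135) − 130·(-15) = -4125.
∂h/∂x = [(+0.2)·(-135) − (+1.5)·(-15)] / -4125 = +0.001091
∂h/∂y = [45·(+1.5) − 130·(+0.2)] / -4125 = -0.01006
|∇h| = √(0.001091² + -0.01006²) = 0.01012

0.0101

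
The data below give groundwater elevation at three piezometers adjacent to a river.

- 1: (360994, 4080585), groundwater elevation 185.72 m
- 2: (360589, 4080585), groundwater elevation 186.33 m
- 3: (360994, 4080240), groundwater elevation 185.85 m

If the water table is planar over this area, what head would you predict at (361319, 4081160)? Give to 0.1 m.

∂h/∂x = (186.33 − 185.72) / (360589 − 360994) = -0.001506
∂h/∂y = (185.85 − 185.72) / (4080240 − 4080585) = -0.0003768
h(361319, 4081160) = 185.72 + (-0.001506)·(325) + (-0.0003768)·(575) = 185.72 -0.490 -0.217 = 185.014 m.

185.0 m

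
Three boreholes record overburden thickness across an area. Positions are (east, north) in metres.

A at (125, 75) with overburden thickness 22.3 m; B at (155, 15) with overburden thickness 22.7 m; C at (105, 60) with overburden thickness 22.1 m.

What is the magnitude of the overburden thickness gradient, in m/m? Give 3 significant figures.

0.0110 m/m

Differences from A: to B (Δx, Δy, Δh) = (30, -60, +0.4); to C = (-20, -15, -0.2).
Determinant of the coordinate differences = 30·(-15) − (-20)·(-60) = -1650.
∂d/∂x = [(+0.4)·(-15) − (-0.2)·(-60)] / -1650 = +0.01091
∂d/∂y = [30·(-0.2) − (-20)·(+0.4)] / -1650 = -0.001212
|∇f| = √(0.01091² + -0.001212²) = 0.01098 m/m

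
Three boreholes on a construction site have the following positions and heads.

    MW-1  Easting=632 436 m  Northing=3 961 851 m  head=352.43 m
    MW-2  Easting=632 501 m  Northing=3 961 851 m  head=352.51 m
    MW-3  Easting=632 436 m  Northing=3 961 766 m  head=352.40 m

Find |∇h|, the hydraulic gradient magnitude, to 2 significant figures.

∂h/∂x = (352.51 − 352.43) / (632501 − 632436) = +0.001231
∂h/∂y = (352.40 − 352.43) / (3961766 − 3961851) = +0.0003529
|∇h| = √(0.001231² + 0.0003529²) = 0.001281

0.0013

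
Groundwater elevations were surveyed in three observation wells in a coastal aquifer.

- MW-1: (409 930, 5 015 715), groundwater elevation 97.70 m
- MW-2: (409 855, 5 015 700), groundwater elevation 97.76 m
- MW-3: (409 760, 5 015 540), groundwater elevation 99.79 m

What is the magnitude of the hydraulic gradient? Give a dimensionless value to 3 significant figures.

0.0140

Taking MW-1 as reference: MW-2−MW-1 = (-75, -15, +0.06); MW-3−MW-1 = (-170, -175, +2.09).
Solve a·Δx + b·Δy = Δh: det = (-75)·(-175) − (-170)·(-15) = 10575.
∂h/∂x = [(+0.06)·(-175) − (+2.09)·(-15)] / 10575 = +0.001972
∂h/∂y = [(-75)·(+2.09) − (-170)·(+0.06)] / 10575 = -0.01386
|∇h| = √(0.001972² + -0.01386²) = 0.014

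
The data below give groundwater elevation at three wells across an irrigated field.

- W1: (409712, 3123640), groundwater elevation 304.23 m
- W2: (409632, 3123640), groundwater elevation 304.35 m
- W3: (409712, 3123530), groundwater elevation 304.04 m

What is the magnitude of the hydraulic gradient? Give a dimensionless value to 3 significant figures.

∂h/∂x = (304.35 − 304.23) / (409632 − 409712) = -0.001500
∂h/∂y = (304.04 − 304.23) / (3123530 − 3123640) = +0.001727
|∇h| = √(-0.001500² + 0.001727²) = 0.002287

0.00229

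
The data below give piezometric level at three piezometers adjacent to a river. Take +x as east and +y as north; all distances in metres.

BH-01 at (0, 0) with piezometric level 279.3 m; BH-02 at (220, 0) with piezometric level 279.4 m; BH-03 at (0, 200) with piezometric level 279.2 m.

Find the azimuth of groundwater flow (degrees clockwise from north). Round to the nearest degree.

318°

∂h/∂x = (279.4 − 279.3) / (220 − 0) = +0.0004545
∂h/∂y = (279.2 − 279.3) / (200 − 0) = -0.0005000
Flow direction (−∇h) has components (-0.0004545 E, +0.0005000 N).
Azimuth = atan2(E, N) = atan2(-0.0004545, +0.0005000) = 317.7° ≈ 318°.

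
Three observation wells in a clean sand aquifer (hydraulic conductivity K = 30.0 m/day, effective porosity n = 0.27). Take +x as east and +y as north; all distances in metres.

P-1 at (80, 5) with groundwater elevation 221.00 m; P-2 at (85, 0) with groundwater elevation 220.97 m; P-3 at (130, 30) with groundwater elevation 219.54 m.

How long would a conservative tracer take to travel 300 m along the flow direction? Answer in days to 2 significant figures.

100 days

Taking P-1 as reference: P-2−P-1 = (5, -5, -0.03); P-3−P-1 = (50, 25, -1.46).
Solve a·Δx + b·Δy = Δh: det = 5·25 − 50·(-5) = 375.
∂h/∂x = [(-0.03)·25 − (-1.46)·(-5)] / 375 = -0.02147
∂h/∂y = [5·(-1.46) − 50·(-0.03)] / 375 = -0.01547
|∇h| = √(-0.02147² + -0.01547²) = 0.02646
Seepage velocity v = K·i/n = 30.0 × 0.02646 / 0.27 = 2.94 m/day.
t = 300 / 2.94 = 102 days.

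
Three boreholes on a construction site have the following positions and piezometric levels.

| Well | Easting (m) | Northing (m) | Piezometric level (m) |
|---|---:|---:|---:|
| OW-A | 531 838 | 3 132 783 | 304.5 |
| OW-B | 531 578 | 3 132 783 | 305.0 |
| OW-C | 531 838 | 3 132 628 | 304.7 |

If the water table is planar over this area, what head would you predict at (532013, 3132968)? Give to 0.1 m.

303.9 m

∂h/∂x = (305.0 − 304.5) / (531578 − 531838) = -0.001923
∂h/∂y = (304.7 − 304.5) / (3132628 − 3132783) = -0.001290
h(532013, 3132968) = 304.5 + (-0.001923)·(175) + (-0.001290)·(185) = 304.5 -0.337 -0.239 = 303.925 m.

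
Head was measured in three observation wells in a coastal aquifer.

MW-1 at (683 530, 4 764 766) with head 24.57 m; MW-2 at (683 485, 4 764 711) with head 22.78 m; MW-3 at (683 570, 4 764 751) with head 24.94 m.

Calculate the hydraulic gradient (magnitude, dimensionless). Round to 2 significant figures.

0.025

With h = a·x + b·y + c and MW-1 as origin, the differences give:
  (-45)·a + (-55)·b = -1.79
  40·a + (-15)·b = +0.37
Eliminate b (×(-15) and ×(-55), subtract): 2875·a = 47.200 → a = ∂h/∂x = +0.01642
Back-substitute: b = ∂h/∂y = +0.01911.
|∇h| = √(0.01642² + 0.01911²) = 0.0252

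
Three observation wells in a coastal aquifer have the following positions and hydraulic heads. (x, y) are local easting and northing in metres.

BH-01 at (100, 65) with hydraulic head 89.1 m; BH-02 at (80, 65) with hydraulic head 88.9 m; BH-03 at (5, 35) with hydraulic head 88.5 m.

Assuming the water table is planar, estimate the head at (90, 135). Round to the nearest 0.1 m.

88.2 m

Differences from BH-01: to BH-02 (Δx, Δy, Δh) = (-20, 0, -0.2); to BH-03 = (-95, -30, -0.6).
Determinant of the coordinate differences = (-20)·(-30) − (-95)·0 = 600.
∂h/∂x = [(-0.2)·(-30) − (-0.6)·0] / 600 = +0.010000
∂h/∂y = [(-20)·(-0.6) − (-95)·(-0.2)] / 600 = -0.01167
h(90, 135) = 89.1 + (+0.010000)·(-10) + (-0.01167)·(70) = 89.1 -0.100 -0.817 = 88.183 m.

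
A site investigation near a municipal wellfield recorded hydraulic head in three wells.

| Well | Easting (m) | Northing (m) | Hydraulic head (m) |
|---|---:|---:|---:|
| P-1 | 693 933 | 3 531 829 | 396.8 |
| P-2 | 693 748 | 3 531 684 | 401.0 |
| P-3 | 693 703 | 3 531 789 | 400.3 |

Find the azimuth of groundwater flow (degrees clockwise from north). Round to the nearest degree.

Taking P-1 as reference: P-2−P-1 = (-185, -145, +4.2); P-3−P-1 = (-230, -40, +3.5).
Solve a·Δx + b·Δy = Δh: det = (-185)·(-40) − (-230)·(-145) = -25950.
∂h/∂x = [(+4.2)·(-40) − (+3.5)·(-145)] / -25950 = -0.01308
∂h/∂y = [(-185)·(+3.5) − (-230)·(+4.2)] / -25950 = -0.01227
Flow direction (−∇h) has components (+0.01308 E, +0.01227 N).
Azimuth = atan2(E, N) = atan2(+0.01308, +0.01227) = 46.8° ≈ 047°.

047°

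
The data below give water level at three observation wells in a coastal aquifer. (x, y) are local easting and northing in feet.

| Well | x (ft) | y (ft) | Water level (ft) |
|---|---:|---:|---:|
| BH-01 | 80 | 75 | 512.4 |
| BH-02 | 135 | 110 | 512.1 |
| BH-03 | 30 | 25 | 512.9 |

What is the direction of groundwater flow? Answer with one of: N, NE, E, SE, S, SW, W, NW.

N

With h = a·x + b·y + c and BH-01 as origin, the differences give:
  55·a + 35·b = -0.3
  (-50)·a + (-50)·b = +0.5
Eliminate b (×(-50) and ×35, subtract): -1000·a = -2.50 → a = ∂h/∂x = +0.002500
Back-substitute: b = ∂h/∂y = -0.01250.
Flow = −∇h = (-0.002500 east, +0.01250 north), which points north.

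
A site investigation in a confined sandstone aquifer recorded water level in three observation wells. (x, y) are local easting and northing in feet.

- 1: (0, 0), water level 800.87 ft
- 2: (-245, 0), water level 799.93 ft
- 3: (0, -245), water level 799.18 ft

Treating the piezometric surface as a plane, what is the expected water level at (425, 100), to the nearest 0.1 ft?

∂h/∂x = (799.93 − 800.87) / (-245 − 0) = +0.003837
∂h/∂y = (799.18 − 800.87) / (-245 − 0) = +0.006898
h(425, 100) = 800.87 + (+0.003837)·(425) + (+0.006898)·(100) = 800.87 +1.631 +0.690 = 803.190 ft.

803.2 ft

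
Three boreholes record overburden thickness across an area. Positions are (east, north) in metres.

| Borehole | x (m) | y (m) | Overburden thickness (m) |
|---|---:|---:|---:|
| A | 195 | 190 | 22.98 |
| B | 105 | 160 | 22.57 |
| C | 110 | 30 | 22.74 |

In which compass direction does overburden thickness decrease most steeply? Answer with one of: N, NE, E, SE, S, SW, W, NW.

Taking A as reference: B−A = (-90, -30, -0.41); C−A = (-85, -160, -0.24).
Determinant of the coordinate differences = (-90)·(-160) − (-85)·(-30) = 11850.
∂d/∂x = [(-0.41)·(-160) − (-0.24)·(-30)] / 11850 = +0.004928
∂d/∂y = [(-90)·(-0.24) − (-85)·(-0.41)] / 11850 = -0.001118
Steepest decrease is along −∇f = (-0.004928 E, +0.001118 N) → west.

W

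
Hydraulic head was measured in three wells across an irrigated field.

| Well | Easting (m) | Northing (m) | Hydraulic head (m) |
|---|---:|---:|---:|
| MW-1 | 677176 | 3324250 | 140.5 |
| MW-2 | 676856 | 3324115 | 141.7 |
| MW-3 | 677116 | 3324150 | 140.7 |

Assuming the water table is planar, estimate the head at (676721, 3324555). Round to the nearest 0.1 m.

142.4 m

Taking MW-1 as reference: MW-2−MW-1 = (-320, -135, +1.2); MW-3−MW-1 = (-60, -100, +0.2).
Solve a·Δx + b·Δy = Δh: det = (-320)·(-100) − (-60)·(-135) = 23900.
∂h/∂x = [(+1.2)·(-100) − (+0.2)·(-135)] / 23900 = -0.003891
∂h/∂y = [(-320)·(+0.2) − (-60)·(+1.2)] / 23900 = +0.0003347
h(676721, 3324555) = 140.5 + (-0.003891)·(-455) + (+0.0003347)·(305) = 140.5 +1.771 +0.102 = 142.373 m.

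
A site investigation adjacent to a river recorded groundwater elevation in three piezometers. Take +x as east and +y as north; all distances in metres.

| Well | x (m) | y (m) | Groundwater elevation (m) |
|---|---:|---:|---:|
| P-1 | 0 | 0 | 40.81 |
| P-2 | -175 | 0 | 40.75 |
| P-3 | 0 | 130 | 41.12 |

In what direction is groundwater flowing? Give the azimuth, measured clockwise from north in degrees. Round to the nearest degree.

∂h/∂x = (40.75 − 40.81) / (-175 − 0) = +0.0003429
∂h/∂y = (41.12 − 40.81) / (130 − 0) = +0.002385
Flow direction (−∇h) has components (-0.0003429 E, -0.002385 N).
Azimuth = atan2(E, N) = atan2(-0.0003429, -0.002385) = 188.2° ≈ 188°.

188°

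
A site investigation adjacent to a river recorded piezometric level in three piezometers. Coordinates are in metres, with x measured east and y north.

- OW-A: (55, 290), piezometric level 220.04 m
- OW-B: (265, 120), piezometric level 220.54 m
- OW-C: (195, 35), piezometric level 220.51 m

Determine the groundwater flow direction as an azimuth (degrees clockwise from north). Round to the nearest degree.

Taking OW-A as reference: OW-B−OW-A = (210, -170, +0.50); OW-C−OW-A = (140, -255, +0.47).
Determinant of the coordinate differences = 210·(-255) − 140·(-170) = -29750.
∂h/∂x = [(+0.50)·(-255) − (+0.47)·(-170)] / -29750 = +0.001600
∂h/∂y = [210·(+0.47) − 140·(+0.50)] / -29750 = -0.0009647
Flow direction (−∇h) has components (-0.001600 E, +0.0009647 N).
Azimuth = atan2(E, N) = atan2(-0.001600, +0.0009647) = 301.1° ≈ 301°.

301°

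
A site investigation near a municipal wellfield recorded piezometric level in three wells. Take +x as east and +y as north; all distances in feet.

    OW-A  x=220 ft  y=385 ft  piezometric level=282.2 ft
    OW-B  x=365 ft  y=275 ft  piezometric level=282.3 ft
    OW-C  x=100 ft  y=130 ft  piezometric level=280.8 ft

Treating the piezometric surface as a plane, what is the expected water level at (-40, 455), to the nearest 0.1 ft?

With h = a·x + b·y + c and OW-A as origin, the differences give:
  145·a + (-110)·b = +0.1
  (-120)·a + (-255)·b = -1.4
Eliminate b (×(-255) and ×(-110), subtract): -50175·a = -179.50 → a = ∂h/∂x = +0.003577
Back-substitute: b = ∂h/∂y = +0.003807.
h(-40, 455) = 282.2 + (+0.003577)·(-260) + (+0.003807)·(70) = 282.2 -0.930 +0.266 = 281.536 ft.

281.5 ft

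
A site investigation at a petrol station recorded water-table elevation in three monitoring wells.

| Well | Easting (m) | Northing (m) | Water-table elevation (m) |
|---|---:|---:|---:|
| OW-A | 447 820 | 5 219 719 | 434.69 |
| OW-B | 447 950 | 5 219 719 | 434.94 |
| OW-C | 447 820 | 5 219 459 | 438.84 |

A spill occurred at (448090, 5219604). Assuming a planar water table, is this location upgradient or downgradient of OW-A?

∂h/∂x = (434.94 − 434.69) / (447950 − 447820) = +0.001923
∂h/∂y = (438.84 − 434.69) / (5219459 − 5219719) = -0.01596
Head at (448090, 5219604) = 434.69 + (+0.001923)·(270) + (-0.01596)·(-115) = 437.04 m.
That is higher than the 434.69 m at OW-A, so the point is upgradient.

upgradient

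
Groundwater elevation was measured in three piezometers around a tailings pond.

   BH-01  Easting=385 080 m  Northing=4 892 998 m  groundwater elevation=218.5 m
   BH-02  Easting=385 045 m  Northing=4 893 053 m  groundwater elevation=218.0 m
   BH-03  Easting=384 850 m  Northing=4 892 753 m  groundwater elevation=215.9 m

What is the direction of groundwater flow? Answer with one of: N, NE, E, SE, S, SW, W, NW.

With h = a·x + b·y + c and BH-01 as origin, the differences give:
  (-35)·a + 55·b = -0.5
  (-230)·a + (-245)·b = -2.6
Eliminate b (×(-245) and ×55, subtract): 21225·a = 265.50 → a = ∂h/∂x = +0.01251
Back-substitute: b = ∂h/∂y = -0.001131.
Flow = −∇h = (-0.01251 east, +0.001131 north), which points west.

W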